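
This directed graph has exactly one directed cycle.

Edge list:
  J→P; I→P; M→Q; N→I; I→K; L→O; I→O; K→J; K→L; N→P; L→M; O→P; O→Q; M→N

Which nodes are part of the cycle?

DFS with gray/black marking from I:
I gray
  P gray
  P black
  O gray
    O→P: P black — skip
    Q gray
    Q black
  O black
  K gray
    J gray
      J→P: P black — skip
    J black
    L gray
      L→O: O black — skip
      M gray
        M→Q: Q black — skip
        N gray
          N→I: I is gray → back edge
Back edge closes the cycle I → K → L → M → N → I; its vertices are {I, K, L, M, N}.

I, K, L, M, N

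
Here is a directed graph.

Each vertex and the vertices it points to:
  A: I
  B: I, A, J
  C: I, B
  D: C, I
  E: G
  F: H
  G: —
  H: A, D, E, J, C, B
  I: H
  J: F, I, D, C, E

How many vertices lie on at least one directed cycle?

8

A vertex is on a directed cycle iff it belongs to a strongly connected component of size ≥ 2 (or has a self-loop).
The vertices on cycles are {A, B, C, D, F, H, I, J} — 8 in total.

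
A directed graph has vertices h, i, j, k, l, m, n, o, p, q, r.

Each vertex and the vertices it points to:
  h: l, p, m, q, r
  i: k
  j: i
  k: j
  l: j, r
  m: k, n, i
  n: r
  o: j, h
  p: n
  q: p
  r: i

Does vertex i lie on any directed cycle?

Yes

i is on a cycle iff i can reach itself via ≥1 edge.
i → k → j → i — yes.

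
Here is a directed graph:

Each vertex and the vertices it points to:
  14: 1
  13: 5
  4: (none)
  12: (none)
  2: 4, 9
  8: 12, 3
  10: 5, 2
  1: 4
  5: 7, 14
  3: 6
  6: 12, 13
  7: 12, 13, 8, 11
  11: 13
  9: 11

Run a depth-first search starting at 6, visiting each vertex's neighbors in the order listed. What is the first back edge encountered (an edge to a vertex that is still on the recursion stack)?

7->13

DFS from 6 (visiting each vertex's neighbors in the order listed); mark gray on enter, black on exit:
6 gray
  12 gray
  12 black
  13 gray
    5 gray
      7 gray
        7→12: 12 black — skip
        7→13: 13 is gray → back edge
First back edge: 7 → 13.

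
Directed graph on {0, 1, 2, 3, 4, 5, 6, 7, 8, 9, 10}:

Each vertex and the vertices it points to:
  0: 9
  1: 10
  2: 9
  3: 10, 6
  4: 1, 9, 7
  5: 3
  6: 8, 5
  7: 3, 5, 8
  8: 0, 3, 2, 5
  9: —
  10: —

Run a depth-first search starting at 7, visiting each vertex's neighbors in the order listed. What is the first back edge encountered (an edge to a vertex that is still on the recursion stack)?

DFS from 7 (visiting each vertex's neighbors in the order listed); mark gray on enter, black on exit:
7 gray
  3 gray
    10 gray
    10 black
    6 gray
      8 gray
        0 gray
          9 gray
          9 black
        0 black
        8→3: 3 is gray → back edge
First back edge: 8 → 3.

8→3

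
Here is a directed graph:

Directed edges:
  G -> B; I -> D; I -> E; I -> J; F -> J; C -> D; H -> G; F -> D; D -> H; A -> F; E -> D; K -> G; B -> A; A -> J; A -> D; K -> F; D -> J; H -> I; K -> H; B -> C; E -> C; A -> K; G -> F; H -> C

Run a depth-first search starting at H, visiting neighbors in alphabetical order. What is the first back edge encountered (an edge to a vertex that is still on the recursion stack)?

D->H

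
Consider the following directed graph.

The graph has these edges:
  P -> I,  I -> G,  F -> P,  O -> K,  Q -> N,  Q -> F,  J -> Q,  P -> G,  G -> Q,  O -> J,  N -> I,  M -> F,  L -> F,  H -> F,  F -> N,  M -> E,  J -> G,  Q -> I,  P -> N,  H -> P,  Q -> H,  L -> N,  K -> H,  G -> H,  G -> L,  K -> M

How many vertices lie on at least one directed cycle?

8

A vertex is on a directed cycle iff it belongs to a strongly connected component of size ≥ 2 (or has a self-loop).
The vertices on cycles are {F, G, H, I, L, N, P, Q} — 8 in total.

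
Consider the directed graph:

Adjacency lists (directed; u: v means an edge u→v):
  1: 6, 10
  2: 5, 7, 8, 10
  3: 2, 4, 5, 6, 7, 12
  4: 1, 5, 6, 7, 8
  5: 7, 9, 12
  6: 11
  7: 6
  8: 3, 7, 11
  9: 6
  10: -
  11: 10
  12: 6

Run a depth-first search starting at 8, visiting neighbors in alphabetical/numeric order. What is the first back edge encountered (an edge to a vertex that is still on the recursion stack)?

DFS from 8 (visiting neighbors in alphabetical/numeric order); mark gray on enter, black on exit:
8 gray
  3 gray
    2 gray
      5 gray
        7 gray
          6 gray
            11 gray
              10 gray
              10 black
            11 black
          6 black
        7 black
        9 gray
          9→6: 6 black — skip
        9 black
        12 gray
          12→6: 6 black — skip
        12 black
      5 black
      2→7: 7 black — skip
      2→8: 8 is gray → back edge
First back edge: 2 → 8.

2->8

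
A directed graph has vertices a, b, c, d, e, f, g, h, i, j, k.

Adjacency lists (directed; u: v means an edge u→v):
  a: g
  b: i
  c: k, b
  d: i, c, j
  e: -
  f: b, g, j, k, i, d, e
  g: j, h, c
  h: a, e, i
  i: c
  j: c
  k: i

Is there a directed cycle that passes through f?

No

f lies on a cycle iff there is a path from f back to itself.
Exploring from f, it never reaches itself; equivalently, its strongly connected component is a singleton.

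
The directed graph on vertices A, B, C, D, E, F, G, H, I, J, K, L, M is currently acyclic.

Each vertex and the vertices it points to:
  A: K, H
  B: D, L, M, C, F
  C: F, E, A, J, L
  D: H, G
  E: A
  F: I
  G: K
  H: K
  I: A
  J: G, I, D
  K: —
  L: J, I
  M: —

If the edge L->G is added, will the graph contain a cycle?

No

Adding L→G creates a cycle iff G can already reach L.
Explore from G: no path reaches L. The graph stays acyclic.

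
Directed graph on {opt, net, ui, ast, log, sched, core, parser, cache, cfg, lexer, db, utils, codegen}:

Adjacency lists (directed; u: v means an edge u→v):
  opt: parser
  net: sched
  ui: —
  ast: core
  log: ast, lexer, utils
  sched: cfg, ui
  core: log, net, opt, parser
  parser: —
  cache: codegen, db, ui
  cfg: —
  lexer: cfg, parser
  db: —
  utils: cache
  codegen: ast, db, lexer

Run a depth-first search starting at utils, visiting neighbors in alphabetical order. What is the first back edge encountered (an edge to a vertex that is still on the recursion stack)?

log→ast

DFS from utils (visiting neighbors in alphabetical order); mark gray on enter, black on exit:
utils gray
  cache gray
    codegen gray
      ast gray
        core gray
          log gray
            log→ast: ast is gray → back edge
First back edge: log → ast.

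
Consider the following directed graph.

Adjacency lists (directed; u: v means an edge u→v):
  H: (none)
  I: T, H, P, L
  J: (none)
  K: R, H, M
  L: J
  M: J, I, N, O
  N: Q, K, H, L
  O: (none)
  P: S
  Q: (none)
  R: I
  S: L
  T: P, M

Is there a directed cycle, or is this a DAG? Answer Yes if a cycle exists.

DFS with white/gray/black marking, starting from O:
O gray
O black
H gray
H black
I gray
  T gray
    P gray
      S gray
        L gray
          J gray
          J black
        L black
      S black
    P black
    M gray
      M→J: J black — skip
      M→I: I is gray → back edge
Back edge found, so a cycle exists: I → T → M → I.

Yes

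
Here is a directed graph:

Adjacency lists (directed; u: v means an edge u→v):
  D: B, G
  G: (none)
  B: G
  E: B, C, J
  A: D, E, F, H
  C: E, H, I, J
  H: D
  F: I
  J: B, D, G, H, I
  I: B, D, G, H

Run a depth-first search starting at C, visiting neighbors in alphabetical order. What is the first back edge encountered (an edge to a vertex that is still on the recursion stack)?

E->C

DFS from C (visiting neighbors in alphabetical order); mark gray on enter, black on exit:
C gray
  E gray
    B gray
      G gray
      G black
    B black
    E→C: C is gray → back edge
First back edge: E → C.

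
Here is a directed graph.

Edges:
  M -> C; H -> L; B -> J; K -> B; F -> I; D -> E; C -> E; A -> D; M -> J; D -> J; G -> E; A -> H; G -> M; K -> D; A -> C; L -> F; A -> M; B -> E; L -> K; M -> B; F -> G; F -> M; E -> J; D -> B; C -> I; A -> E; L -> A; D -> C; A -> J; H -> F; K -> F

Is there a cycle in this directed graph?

DFS with white/gray/black marking, starting from L:
L gray
  K gray
    F gray
      G gray
        E gray
          J gray
          J black
        E black
        M gray
          B gray
            B→J: J black — skip
            B→E: E black — skip
          B black
          C gray
            C→E: E black — skip
            I gray
            I black
          C black
          M→J: J black — skip
        M black
      G black
      F→I: I black — skip
      F→M: M black — skip
    F black
    D gray
      D→C: C black — skip
      D→E: E black — skip
      D→J: J black — skip
      D→B: B black — skip
    D black
    K→B: B black — skip
  K black
  A gray
    A→E: E black — skip
    A→D: D black — skip
    H gray
      H→L: L is gray → back edge
Back edge found, so a cycle exists: L → A → H → L.

Yes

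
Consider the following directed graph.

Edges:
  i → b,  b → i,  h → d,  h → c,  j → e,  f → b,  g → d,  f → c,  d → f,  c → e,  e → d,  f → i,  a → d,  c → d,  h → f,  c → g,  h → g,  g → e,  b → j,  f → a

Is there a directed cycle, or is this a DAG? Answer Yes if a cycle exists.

DFS with white/gray/black marking, starting from h:
h gray
  c gray
    e gray
      d gray
        f gray
          i gray
            b gray
              j gray
                j→e: e is gray → back edge
Back edge found, so a cycle exists: e → d → f → i → b → j → e.

Yes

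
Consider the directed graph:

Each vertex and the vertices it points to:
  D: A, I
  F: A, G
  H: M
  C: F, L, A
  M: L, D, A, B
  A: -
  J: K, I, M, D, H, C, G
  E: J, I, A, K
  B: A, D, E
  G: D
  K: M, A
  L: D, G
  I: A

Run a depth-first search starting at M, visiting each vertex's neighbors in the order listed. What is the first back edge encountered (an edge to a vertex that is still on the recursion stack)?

K->M

DFS from M (visiting each vertex's neighbors in the order listed); mark gray on enter, black on exit:
M gray
  L gray
    D gray
      A gray
      A black
      I gray
        I→A: A black — skip
      I black
    D black
    G gray
      G→D: D black — skip
    G black
  L black
  M→D: D black — skip
  M→A: A black — skip
  B gray
    B→A: A black — skip
    B→D: D black — skip
    E gray
      J gray
        K gray
          K→M: M is gray → back edge
First back edge: K → M.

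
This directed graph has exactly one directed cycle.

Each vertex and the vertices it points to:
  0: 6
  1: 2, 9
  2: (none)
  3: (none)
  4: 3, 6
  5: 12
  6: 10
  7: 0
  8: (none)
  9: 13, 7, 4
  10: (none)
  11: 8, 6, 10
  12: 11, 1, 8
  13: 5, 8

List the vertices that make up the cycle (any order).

1, 5, 9, 12, 13

DFS with gray/black marking from 9:
9 gray
  13 gray
    5 gray
      12 gray
        11 gray
          8 gray
          8 black
          6 gray
            10 gray
            10 black
          6 black
          11→10: 10 black — skip
        11 black
        1 gray
          2 gray
          2 black
          1→9: 9 is gray → back edge
Back edge closes the cycle 9 → 13 → 5 → 12 → 1 → 9; its vertices are {1, 5, 9, 12, 13}.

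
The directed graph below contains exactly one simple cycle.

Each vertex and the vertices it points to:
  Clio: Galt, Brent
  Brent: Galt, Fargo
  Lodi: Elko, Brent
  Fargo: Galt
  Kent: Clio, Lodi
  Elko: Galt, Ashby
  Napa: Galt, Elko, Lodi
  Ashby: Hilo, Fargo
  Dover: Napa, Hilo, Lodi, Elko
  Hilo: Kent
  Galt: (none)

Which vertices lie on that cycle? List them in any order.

DFS with gray/black marking from Hilo:
Hilo gray
  Kent gray
    Clio gray
      Galt gray
      Galt black
      Brent gray
        Brent→Galt: Galt black — skip
        Fargo gray
          Fargo→Galt: Galt black — skip
        Fargo black
      Brent black
    Clio black
    Lodi gray
      Elko gray
        Elko→Galt: Galt black — skip
        Ashby gray
          Ashby→Hilo: Hilo is gray → back edge
Back edge closes the cycle Hilo → Kent → Lodi → Elko → Ashby → Hilo; its vertices are {Elko, Hilo, Kent, Lodi, Ashby}.

Elko, Hilo, Kent, Lodi, Ashby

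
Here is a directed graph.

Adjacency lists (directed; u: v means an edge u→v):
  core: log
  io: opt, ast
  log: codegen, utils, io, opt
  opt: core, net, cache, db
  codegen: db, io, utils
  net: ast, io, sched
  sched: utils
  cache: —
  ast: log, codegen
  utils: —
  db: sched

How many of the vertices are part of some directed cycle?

A vertex is on a directed cycle iff it belongs to a strongly connected component of size ≥ 2 (or has a self-loop).
The vertices on cycles are {io, ast, log, net, opt, core, codegen} — 7 in total.

7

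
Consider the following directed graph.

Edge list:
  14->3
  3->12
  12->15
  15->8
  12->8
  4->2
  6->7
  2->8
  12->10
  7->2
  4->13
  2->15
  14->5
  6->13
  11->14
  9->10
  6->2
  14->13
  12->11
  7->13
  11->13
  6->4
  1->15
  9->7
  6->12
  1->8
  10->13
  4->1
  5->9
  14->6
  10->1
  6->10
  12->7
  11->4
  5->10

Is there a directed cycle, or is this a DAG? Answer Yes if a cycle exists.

DFS with white/gray/black marking, starting from 2:
2 gray
  15 gray
    8 gray
    8 black
  15 black
  2→8: 8 black — skip
2 black
1 gray
  1→8: 8 black — skip
  1→15: 15 black — skip
1 black
3 gray
  12 gray
    12→8: 8 black — skip
    12→15: 15 black — skip
    11 gray
      13 gray
      13 black
      14 gray
        5 gray
          9 gray
            7 gray
              7→2: 2 black — skip
              7→13: 13 black — skip
            7 black
            10 gray
              10→13: 13 black — skip
              10→1: 1 black — skip
            10 black
          9 black
          5→10: 10 black — skip
        5 black
        14→13: 13 black — skip
        14→3: 3 is gray → back edge
Back edge found, so a cycle exists: 3 → 12 → 11 → 14 → 3.

Yes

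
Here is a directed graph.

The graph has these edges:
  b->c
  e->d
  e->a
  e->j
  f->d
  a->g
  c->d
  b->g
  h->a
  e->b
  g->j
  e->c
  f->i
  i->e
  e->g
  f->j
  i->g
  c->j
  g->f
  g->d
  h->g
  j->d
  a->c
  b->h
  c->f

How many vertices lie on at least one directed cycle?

8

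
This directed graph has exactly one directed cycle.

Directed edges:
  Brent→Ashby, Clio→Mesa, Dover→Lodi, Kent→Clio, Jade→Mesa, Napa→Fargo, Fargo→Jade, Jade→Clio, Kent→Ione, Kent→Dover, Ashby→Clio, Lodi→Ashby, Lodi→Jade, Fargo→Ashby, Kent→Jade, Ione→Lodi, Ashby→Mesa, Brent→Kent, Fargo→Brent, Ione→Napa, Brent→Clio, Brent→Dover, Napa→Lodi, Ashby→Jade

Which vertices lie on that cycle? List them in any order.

Ione, Kent, Napa, Brent, Fargo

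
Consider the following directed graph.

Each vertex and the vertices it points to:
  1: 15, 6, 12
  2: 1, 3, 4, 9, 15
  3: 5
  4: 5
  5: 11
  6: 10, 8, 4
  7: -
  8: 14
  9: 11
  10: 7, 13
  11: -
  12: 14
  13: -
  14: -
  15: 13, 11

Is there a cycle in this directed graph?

No

DFS with white/gray/black marking, starting from 1:
1 gray
  15 gray
    13 gray
    13 black
    11 gray
    11 black
  15 black
  6 gray
    10 gray
      7 gray
      7 black
      10→13: 13 black — skip
    10 black
    8 gray
      14 gray
      14 black
    8 black
    4 gray
      5 gray
        5→11: 11 black — skip
      5 black
    4 black
  6 black
  12 gray
    12→14: 14 black — skip
  12 black
1 black
2 gray
  2→1: 1 black — skip
  3 gray
    3→5: 5 black — skip
  3 black
  2→4: 4 black — skip
  9 gray
    9→11: 11 black — skip
  9 black
  2→15: 15 black — skip
2 black
Every edge goes to a white or black vertex — no back edge, so the graph is acyclic.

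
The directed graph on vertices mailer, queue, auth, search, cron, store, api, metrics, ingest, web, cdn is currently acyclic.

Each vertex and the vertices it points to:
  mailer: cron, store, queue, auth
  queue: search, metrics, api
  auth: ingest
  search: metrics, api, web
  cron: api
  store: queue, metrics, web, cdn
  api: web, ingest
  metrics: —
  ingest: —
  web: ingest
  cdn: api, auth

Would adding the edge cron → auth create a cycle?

No

Adding cron→auth creates a cycle iff auth can already reach cron.
Explore from auth: no path reaches cron. The graph stays acyclic.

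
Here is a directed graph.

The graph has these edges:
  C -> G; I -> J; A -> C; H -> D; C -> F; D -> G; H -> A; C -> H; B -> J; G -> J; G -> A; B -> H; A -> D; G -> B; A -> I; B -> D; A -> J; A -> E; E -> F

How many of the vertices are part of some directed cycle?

6

A vertex is on a directed cycle iff it belongs to a strongly connected component of size ≥ 2 (or has a self-loop).
The vertices on cycles are {A, B, C, D, G, H} — 6 in total.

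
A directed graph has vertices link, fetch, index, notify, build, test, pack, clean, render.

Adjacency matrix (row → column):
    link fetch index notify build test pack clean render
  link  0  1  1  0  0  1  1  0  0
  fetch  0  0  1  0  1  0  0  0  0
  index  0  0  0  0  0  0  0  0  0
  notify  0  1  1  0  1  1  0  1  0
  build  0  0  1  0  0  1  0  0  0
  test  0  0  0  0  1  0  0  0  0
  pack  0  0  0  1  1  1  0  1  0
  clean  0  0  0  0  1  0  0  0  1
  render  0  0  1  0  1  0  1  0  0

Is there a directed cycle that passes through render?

Yes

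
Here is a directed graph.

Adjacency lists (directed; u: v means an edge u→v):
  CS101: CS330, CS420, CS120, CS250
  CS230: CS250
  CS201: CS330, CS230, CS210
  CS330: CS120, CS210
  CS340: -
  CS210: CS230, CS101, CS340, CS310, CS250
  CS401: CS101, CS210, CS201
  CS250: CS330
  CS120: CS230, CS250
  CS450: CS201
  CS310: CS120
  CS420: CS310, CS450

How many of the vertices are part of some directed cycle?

10

A vertex is on a directed cycle iff it belongs to a strongly connected component of size ≥ 2 (or has a self-loop).
The vertices on cycles are {CS101, CS120, CS201, CS210, CS230, CS250, CS310, CS330, CS420, CS450} — 10 in total.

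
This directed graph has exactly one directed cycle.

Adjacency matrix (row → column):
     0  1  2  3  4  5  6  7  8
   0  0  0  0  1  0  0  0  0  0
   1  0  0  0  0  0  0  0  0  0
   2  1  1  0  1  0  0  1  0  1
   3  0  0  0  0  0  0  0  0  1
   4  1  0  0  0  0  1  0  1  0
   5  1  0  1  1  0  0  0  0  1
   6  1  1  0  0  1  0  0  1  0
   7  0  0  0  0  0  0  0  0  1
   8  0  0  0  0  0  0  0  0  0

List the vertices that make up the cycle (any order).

DFS with gray/black marking from 2:
2 gray
  1 gray
  1 black
  3 gray
    8 gray
    8 black
  3 black
  2→8: 8 black — skip
  0 gray
    0→3: 3 black — skip
  0 black
  6 gray
    7 gray
      7→8: 8 black — skip
    7 black
    6→0: 0 black — skip
    4 gray
      4→0: 0 black — skip
      4→7: 7 black — skip
      5 gray
        5→2: 2 is gray → back edge
Back edge closes the cycle 2 → 6 → 4 → 5 → 2; its vertices are {2, 4, 5, 6}.

2, 4, 5, 6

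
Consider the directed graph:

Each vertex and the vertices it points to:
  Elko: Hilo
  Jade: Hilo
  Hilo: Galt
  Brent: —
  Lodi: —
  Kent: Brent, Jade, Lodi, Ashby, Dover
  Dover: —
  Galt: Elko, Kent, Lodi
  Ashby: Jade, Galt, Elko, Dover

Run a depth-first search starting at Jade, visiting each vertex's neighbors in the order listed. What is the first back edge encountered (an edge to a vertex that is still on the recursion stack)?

DFS from Jade (visiting each vertex's neighbors in the order listed); mark gray on enter, black on exit:
Jade gray
  Hilo gray
    Galt gray
      Elko gray
        Elko→Hilo: Hilo is gray → back edge
First back edge: Elko → Hilo.

Elko->Hilo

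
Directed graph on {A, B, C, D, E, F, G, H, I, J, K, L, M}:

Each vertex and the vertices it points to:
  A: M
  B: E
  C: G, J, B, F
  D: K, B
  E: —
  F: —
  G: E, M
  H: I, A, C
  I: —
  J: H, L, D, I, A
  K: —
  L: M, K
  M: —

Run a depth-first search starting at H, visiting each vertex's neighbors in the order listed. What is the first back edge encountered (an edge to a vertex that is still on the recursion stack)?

J->H

DFS from H (visiting each vertex's neighbors in the order listed); mark gray on enter, black on exit:
H gray
  I gray
  I black
  A gray
    M gray
    M black
  A black
  C gray
    G gray
      E gray
      E black
      G→M: M black — skip
    G black
    J gray
      J→H: H is gray → back edge
First back edge: J → H.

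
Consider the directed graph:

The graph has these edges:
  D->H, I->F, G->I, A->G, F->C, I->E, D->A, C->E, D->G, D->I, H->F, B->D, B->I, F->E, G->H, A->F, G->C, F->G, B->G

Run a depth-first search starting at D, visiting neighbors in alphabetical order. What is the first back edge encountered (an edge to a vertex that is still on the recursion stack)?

H→F

DFS from D (visiting neighbors in alphabetical order); mark gray on enter, black on exit:
D gray
  A gray
    F gray
      C gray
        E gray
        E black
      C black
      F→E: E black — skip
      G gray
        G→C: C black — skip
        H gray
          H→F: F is gray → back edge
First back edge: H → F.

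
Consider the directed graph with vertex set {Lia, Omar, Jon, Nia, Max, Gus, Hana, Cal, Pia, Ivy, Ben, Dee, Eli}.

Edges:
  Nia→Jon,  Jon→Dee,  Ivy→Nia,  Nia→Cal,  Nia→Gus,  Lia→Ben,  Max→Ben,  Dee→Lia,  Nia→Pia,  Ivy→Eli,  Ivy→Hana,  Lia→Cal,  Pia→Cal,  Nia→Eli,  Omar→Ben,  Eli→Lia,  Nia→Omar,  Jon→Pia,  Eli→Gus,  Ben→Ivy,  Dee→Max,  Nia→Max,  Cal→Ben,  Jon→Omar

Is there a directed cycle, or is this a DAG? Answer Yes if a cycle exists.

DFS with white/gray/black marking, starting from Omar:
Omar gray
  Ben gray
    Ivy gray
      Hana gray
      Hana black
      Nia gray
        Cal gray
          Cal→Ben: Ben is gray → back edge
Back edge found, so a cycle exists: Ben → Ivy → Nia → Cal → Ben.

Yes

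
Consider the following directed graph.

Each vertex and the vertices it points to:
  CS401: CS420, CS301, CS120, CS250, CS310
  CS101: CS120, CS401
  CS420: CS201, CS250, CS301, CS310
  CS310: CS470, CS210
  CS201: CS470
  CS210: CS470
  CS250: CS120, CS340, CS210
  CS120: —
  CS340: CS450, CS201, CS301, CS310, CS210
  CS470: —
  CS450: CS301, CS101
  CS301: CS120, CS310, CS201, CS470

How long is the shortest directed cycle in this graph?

5

For each vertex v, BFS finds the shortest path from v back to v.
The shortest such closed walk is CS340 → CS450 → CS101 → CS401 → CS250 → CS340, length 5.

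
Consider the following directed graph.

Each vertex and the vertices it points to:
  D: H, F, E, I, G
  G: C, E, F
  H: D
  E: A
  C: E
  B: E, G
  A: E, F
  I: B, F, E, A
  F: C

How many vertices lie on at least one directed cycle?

A vertex is on a directed cycle iff it belongs to a strongly connected component of size ≥ 2 (or has a self-loop).
The vertices on cycles are {A, C, D, E, F, H} — 6 in total.

6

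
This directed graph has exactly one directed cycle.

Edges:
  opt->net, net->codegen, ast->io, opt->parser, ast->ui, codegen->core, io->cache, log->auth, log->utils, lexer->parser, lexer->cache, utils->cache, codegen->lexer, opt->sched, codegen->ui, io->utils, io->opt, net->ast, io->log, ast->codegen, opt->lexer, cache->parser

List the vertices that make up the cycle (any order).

io, ast, net, opt

DFS with gray/black marking from ast:
ast gray
  codegen gray
    core gray
    core black
    ui gray
    ui black
    lexer gray
      parser gray
      parser black
      cache gray
        cache→parser: parser black — skip
      cache black
    lexer black
  codegen black
  io gray
    opt gray
      opt→parser: parser black — skip
      opt→lexer: lexer black — skip
      sched gray
      sched black
      net gray
        net→codegen: codegen black — skip
        net→ast: ast is gray → back edge
Back edge closes the cycle ast → io → opt → net → ast; its vertices are {io, ast, net, opt}.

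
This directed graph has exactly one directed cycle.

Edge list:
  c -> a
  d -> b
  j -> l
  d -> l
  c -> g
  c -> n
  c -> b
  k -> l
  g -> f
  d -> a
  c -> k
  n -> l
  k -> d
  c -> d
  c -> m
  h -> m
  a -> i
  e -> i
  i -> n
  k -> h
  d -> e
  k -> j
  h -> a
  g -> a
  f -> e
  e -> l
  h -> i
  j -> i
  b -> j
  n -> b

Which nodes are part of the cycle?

b, i, j, n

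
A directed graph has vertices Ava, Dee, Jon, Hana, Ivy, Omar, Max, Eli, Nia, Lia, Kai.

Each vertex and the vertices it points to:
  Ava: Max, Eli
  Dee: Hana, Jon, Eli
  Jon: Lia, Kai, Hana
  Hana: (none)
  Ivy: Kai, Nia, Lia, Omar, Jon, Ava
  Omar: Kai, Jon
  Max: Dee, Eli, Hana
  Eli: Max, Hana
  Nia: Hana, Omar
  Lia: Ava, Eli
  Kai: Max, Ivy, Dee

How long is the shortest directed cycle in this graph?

For each vertex v, BFS finds the shortest path from v back to v.
The shortest such closed walk is Ivy → Kai → Ivy, length 2.

2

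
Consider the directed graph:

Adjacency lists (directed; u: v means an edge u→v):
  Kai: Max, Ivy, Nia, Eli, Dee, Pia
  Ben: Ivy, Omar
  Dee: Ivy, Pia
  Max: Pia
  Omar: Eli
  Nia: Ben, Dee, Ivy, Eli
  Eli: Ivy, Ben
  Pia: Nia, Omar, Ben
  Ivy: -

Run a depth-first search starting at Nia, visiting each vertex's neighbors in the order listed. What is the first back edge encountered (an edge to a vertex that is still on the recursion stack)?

Eli->Ben

DFS from Nia (visiting each vertex's neighbors in the order listed); mark gray on enter, black on exit:
Nia gray
  Ben gray
    Ivy gray
    Ivy black
    Omar gray
      Eli gray
        Eli→Ivy: Ivy black — skip
        Eli→Ben: Ben is gray → back edge
First back edge: Eli → Ben.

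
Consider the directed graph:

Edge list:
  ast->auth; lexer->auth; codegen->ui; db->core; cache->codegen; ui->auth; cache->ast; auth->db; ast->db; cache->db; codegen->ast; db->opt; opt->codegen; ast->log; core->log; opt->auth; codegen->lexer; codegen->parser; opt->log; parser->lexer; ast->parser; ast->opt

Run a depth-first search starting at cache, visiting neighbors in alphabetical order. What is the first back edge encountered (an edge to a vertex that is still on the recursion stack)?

DFS from cache (visiting neighbors in alphabetical order); mark gray on enter, black on exit:
cache gray
  ast gray
    auth gray
      db gray
        core gray
          log gray
          log black
        core black
        opt gray
          opt→auth: auth is gray → back edge
First back edge: opt → auth.

opt→auth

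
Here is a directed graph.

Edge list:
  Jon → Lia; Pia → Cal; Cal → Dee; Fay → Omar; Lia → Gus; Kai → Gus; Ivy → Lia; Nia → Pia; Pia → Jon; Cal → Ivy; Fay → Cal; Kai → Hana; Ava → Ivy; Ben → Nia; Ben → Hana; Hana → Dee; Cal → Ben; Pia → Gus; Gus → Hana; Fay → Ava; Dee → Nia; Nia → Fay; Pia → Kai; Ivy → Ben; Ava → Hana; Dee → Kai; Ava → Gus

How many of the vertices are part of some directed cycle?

A vertex is on a directed cycle iff it belongs to a strongly connected component of size ≥ 2 (or has a self-loop).
The vertices on cycles are {Ava, Ben, Cal, Dee, Fay, Gus, Ivy, Jon, Kai, Lia, Nia, Pia, Hana} — 13 in total.

13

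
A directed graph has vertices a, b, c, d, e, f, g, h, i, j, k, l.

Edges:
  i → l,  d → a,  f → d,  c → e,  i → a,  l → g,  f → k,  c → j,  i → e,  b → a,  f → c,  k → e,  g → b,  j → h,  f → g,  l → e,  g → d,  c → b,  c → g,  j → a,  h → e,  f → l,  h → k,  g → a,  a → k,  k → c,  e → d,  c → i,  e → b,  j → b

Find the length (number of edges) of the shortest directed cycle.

4

For each vertex v, BFS finds the shortest path from v back to v.
The shortest such closed walk is c → b → a → k → c, length 4.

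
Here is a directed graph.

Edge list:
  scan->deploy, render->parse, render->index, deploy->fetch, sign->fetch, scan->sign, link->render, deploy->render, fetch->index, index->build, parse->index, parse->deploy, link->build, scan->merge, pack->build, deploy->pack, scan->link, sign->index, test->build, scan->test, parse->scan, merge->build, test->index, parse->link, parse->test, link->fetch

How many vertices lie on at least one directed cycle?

5

A vertex is on a directed cycle iff it belongs to a strongly connected component of size ≥ 2 (or has a self-loop).
The vertices on cycles are {link, scan, parse, deploy, render} — 5 in total.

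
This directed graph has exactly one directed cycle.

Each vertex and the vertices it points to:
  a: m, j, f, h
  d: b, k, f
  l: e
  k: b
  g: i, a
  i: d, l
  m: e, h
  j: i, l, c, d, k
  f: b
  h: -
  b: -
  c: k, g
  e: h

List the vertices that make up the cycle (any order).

a, c, g, j

DFS with gray/black marking from g:
g gray
  i gray
    d gray
      b gray
      b black
      k gray
        k→b: b black — skip
      k black
      f gray
        f→b: b black — skip
      f black
    d black
    l gray
      e gray
        h gray
        h black
      e black
    l black
  i black
  a gray
    m gray
      m→e: e black — skip
      m→h: h black — skip
    m black
    j gray
      j→i: i black — skip
      j→l: l black — skip
      c gray
        c→k: k black — skip
        c→g: g is gray → back edge
Back edge closes the cycle g → a → j → c → g; its vertices are {a, c, g, j}.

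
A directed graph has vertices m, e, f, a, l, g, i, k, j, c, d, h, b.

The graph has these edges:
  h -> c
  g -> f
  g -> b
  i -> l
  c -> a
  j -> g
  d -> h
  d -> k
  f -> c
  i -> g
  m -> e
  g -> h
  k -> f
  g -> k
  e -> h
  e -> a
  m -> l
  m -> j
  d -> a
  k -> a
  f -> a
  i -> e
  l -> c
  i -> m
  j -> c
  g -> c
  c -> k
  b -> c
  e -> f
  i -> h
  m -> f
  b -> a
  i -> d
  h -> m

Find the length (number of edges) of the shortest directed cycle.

For each vertex v, BFS finds the shortest path from v back to v.
The shortest such closed walk is m → e → h → m, length 3.

3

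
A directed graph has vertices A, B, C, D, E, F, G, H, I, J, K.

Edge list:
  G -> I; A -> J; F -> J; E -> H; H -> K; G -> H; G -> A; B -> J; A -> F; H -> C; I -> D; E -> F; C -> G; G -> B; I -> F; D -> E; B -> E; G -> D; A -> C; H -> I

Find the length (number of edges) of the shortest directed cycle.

For each vertex v, BFS finds the shortest path from v back to v.
The shortest such closed walk is G → H → C → G, length 3.

3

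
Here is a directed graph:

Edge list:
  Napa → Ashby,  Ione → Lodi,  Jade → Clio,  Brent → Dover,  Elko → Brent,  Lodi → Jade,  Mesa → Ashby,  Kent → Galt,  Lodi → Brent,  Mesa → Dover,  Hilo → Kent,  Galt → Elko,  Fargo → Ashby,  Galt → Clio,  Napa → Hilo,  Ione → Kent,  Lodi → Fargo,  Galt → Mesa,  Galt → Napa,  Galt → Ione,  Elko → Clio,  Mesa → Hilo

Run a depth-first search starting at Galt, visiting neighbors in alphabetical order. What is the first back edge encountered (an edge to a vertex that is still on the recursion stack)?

DFS from Galt (visiting neighbors in alphabetical order); mark gray on enter, black on exit:
Galt gray
  Clio gray
  Clio black
  Elko gray
    Brent gray
      Dover gray
      Dover black
    Brent black
    Elko→Clio: Clio black — skip
  Elko black
  Ione gray
    Kent gray
      Kent→Galt: Galt is gray → back edge
First back edge: Kent → Galt.

Kent->Galt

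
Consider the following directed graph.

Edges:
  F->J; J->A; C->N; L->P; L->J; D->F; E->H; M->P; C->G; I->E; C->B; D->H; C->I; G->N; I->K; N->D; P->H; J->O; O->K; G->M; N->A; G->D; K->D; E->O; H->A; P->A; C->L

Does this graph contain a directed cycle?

DFS with white/gray/black marking, starting from J:
J gray
  A gray
  A black
  O gray
    K gray
      D gray
        H gray
          H→A: A black — skip
        H black
        F gray
          F→J: J is gray → back edge
Back edge found, so a cycle exists: J → O → K → D → F → J.

Yes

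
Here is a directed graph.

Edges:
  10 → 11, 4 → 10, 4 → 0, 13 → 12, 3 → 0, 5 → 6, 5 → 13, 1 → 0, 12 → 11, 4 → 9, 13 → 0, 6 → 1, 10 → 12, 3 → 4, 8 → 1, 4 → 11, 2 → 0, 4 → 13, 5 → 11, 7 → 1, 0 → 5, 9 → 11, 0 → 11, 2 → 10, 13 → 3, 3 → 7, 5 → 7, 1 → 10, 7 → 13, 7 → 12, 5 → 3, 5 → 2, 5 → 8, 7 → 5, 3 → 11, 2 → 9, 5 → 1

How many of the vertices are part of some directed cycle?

10

A vertex is on a directed cycle iff it belongs to a strongly connected component of size ≥ 2 (or has a self-loop).
The vertices on cycles are {0, 1, 2, 3, 4, 5, 6, 7, 8, 13} — 10 in total.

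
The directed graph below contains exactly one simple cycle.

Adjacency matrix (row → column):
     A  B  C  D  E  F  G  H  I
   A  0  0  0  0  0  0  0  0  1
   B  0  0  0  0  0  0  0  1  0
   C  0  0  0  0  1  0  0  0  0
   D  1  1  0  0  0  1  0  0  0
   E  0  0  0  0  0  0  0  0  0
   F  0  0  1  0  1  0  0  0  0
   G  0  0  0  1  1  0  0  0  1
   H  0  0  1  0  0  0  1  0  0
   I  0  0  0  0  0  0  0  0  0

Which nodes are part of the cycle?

DFS with gray/black marking from G:
G gray
  D gray
    A gray
      I gray
      I black
    A black
    B gray
      H gray
        C gray
          E gray
          E black
        C black
        H→G: G is gray → back edge
Back edge closes the cycle G → D → B → H → G; its vertices are {B, D, G, H}.

B, D, G, H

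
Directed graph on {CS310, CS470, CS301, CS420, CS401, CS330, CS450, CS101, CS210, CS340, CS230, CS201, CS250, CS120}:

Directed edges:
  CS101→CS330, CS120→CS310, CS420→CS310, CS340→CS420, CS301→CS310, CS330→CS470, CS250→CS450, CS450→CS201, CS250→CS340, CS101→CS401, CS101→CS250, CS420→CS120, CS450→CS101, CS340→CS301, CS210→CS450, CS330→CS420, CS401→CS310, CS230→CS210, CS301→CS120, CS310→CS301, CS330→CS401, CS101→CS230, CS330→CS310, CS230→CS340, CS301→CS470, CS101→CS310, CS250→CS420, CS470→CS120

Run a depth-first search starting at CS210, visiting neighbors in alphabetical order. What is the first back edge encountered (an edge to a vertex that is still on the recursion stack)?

CS230→CS210

DFS from CS210 (visiting neighbors in alphabetical order); mark gray on enter, black on exit:
CS210 gray
  CS450 gray
    CS101 gray
      CS230 gray
        CS230→CS210: CS210 is gray → back edge
First back edge: CS230 → CS210.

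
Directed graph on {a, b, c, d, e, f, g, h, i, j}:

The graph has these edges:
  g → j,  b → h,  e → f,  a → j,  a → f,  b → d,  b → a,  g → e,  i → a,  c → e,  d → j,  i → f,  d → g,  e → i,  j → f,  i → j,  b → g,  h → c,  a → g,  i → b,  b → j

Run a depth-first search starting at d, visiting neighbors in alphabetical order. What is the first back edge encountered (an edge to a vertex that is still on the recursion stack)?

DFS from d (visiting neighbors in alphabetical order); mark gray on enter, black on exit:
d gray
  g gray
    e gray
      f gray
      f black
      i gray
        a gray
          a→f: f black — skip
          a→g: g is gray → back edge
First back edge: a → g.

a→g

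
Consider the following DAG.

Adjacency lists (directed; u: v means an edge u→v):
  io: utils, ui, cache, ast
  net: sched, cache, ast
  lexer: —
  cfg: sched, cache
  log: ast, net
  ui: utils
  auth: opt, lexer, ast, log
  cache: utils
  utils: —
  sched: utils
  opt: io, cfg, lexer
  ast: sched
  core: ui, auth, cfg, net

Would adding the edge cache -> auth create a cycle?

Adding cache→auth creates a cycle iff auth can already reach cache.
Path from auth: auth → log → net → cache.
So auth → … → cache → auth is a cycle.

Yes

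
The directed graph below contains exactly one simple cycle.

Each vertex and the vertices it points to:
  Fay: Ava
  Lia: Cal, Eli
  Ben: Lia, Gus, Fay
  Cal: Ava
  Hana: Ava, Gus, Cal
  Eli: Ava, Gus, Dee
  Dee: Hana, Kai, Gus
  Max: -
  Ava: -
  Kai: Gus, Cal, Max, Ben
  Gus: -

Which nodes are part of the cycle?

Ben, Dee, Eli, Kai, Lia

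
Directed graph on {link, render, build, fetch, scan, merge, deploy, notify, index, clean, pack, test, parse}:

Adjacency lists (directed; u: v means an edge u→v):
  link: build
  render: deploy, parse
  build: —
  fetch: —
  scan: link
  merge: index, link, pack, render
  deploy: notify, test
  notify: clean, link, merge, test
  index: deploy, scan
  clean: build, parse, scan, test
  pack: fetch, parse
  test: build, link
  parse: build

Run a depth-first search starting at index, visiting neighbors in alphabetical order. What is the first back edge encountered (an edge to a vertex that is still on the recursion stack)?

merge→index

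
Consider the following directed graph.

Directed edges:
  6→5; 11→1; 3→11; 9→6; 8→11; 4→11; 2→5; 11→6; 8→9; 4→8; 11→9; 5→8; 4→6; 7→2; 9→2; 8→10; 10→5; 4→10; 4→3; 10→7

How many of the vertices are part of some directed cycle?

8

A vertex is on a directed cycle iff it belongs to a strongly connected component of size ≥ 2 (or has a self-loop).
The vertices on cycles are {2, 5, 6, 7, 8, 9, 10, 11} — 8 in total.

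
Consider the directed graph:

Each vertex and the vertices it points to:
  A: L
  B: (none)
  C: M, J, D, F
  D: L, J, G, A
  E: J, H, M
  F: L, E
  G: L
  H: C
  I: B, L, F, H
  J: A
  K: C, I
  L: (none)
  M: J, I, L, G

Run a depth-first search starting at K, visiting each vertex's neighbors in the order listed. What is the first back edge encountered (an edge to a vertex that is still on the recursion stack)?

DFS from K (visiting each vertex's neighbors in the order listed); mark gray on enter, black on exit:
K gray
  C gray
    M gray
      J gray
        A gray
          L gray
          L black
        A black
      J black
      I gray
        B gray
        B black
        I→L: L black — skip
        F gray
          F→L: L black — skip
          E gray
            E→J: J black — skip
            H gray
              H→C: C is gray → back edge
First back edge: H → C.

H→C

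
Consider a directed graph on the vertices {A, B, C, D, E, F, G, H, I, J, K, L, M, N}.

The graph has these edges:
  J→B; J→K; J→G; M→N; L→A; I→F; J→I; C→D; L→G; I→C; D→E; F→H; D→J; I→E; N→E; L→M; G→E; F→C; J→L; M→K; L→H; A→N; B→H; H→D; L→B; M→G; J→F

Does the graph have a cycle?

Yes

DFS with white/gray/black marking, starting from D:
D gray
  E gray
  E black
  J gray
    L gray
      H gray
        H→D: D is gray → back edge
Back edge found, so a cycle exists: D → J → L → H → D.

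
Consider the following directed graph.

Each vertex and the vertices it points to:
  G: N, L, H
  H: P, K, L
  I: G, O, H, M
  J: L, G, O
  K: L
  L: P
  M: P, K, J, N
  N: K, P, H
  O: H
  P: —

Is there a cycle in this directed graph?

DFS with white/gray/black marking, starting from O:
O gray
  H gray
    P gray
    P black
    K gray
      L gray
        L→P: P black — skip
      L black
    K black
    H→L: L black — skip
  H black
O black
G gray
  N gray
    N→K: K black — skip
    N→P: P black — skip
    N→H: H black — skip
  N black
  G→L: L black — skip
  G→H: H black — skip
G black
I gray
  I→G: G black — skip
  I→O: O black — skip
  I→H: H black — skip
  M gray
    M→P: P black — skip
    M→K: K black — skip
    J gray
      J→L: L black — skip
      J→G: G black — skip
      J→O: O black — skip
    J black
    M→N: N black — skip
  M black
I black
Every edge goes to a white or black vertex — no back edge, so the graph is acyclic.

No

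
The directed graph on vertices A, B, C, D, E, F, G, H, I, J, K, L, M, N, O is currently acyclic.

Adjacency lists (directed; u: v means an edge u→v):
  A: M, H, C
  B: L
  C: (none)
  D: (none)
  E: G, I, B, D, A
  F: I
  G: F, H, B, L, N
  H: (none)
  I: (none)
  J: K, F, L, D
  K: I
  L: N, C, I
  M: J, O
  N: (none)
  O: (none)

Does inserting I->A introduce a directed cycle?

Yes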